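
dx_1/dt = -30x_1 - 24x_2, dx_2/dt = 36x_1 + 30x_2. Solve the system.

x_1(t) = 2c_1e^(6t) + c_2e^(-6t), x_2(t) = -3c_1e^(6t) - c_2e^(-6t)

Coefficient matrix A = [[-30, -24], [36, 30]].
Characteristic polynomial det(A - λI) = λ^2 - 36 = 0.
Eigenvalues λ = 6, -6.
For λ=6: (A-λI) row 1 is [-36, -24], so an eigenvector is (2, -3).
For λ=-6: (A-λI) row 1 is [-24, -24], so an eigenvector is (1, -1).
General solution: c_1e^(6t)(2,-3) + c_2e^(-6t)(1,-1).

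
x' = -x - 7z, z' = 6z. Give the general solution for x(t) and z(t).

x(t) = -c_1e^(6t) + c_2e^(-t), z(t) = c_1e^(6t)

Coefficient matrix A = [[-1, -7], [0, 6]].
Characteristic polynomial det(A - λI) = λ^2 - 5λ - 6 = 0.
Eigenvalues λ = 6, -1.
For λ=6: (A-λI) row 1 is [-7, -7], so an eigenvector is (-1, 1).
For λ=-1: (A-λI) row 1 is [0, -7], so an eigenvector is (1, 0).
General solution: c_1e^(6t)(-1,1) + c_2e^(-t)(1,0).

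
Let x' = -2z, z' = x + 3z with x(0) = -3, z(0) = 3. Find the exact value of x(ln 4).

-48

A = [[0,-2],[1,3]]; eigenvalues λ = 2, 1.
Eigenvectors: (-1,1) for λ=2, (-2,1) for λ=1.
From the initial condition, c_1 = 3, c_2 = 0.
x(ln 4) = (3)(4^2)(-1) + (0)(4^1)(-2) = -48.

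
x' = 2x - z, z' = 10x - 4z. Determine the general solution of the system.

x(t) = -K_1e^(-t)sin(t) + K_2e^(-t)cos(t), z(t) = -3K_1e^(-t)sin(t) + K_1e^(-t)cos(t) + K_2e^(-t)sin(t) + 3K_2e^(-t)cos(t)

Coefficient matrix A = [[2, -1], [10, -4]].
Characteristic polynomial det(A - λI) = λ^2 + 2λ + 2 = 0.
Eigenvalues λ = -1 ± i (complex conjugate pair).
For λ=-1+i: an eigenvector is (0,1) - i(-1,-3) = (0 + i, 1 + 3i).
A real fundamental pair from Re and Im of e^((-1+i)t)v: X_1 = e^(-t)(cos(t)·(0,1) + sin(t)·(-1,-3)), X_2 = e^(-t)(sin(t)·(0,1) - cos(t)·(-1,-3)).
General solution: K_1X_1 + K_2X_2.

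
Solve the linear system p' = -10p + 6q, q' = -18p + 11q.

p(t) = 2C_1e^(-t) + C_2e^(2t), q(t) = 3C_1e^(-t) + 2C_2e^(2t)

Coefficient matrix A = [[-10, 6], [-18, 11]].
Characteristic polynomial det(A - λI) = λ^2 - λ - 2 = 0.
Eigenvalues λ = -1, 2.
For λ=-1: (A-λI) row 1 is [-9, 6], so an eigenvector is (2, 3).
For λ=2: (A-λI) row 1 is [-12, 6], so an eigenvector is (1, 2).
General solution: C_1e^(-t)(2,3) + C_2e^(2t)(1,2).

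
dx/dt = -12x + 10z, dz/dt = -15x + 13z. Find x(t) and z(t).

Coefficient matrix A = [[-12, 10], [-15, 13]].
Characteristic polynomial det(A - λI) = λ^2 - λ - 6 = 0.
Eigenvalues λ = 3, -2.
For λ=3: (A-λI) row 1 is [-15, 10], so an eigenvector is (2, 3).
For λ=-2: (A-λI) row 1 is [-10, 10], so an eigenvector is (-1, -1).
General solution: c_1e^(3t)(2,3) + c_2e^(-2t)(-1,-1).

x(t) = 2c_1e^(3t) - c_2e^(-2t), z(t) = 3c_1e^(3t) - c_2e^(-2t)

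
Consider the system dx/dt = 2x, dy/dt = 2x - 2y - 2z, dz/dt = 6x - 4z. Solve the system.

Coefficient matrix A = [[2, 0, 0], [2, -2, -2], [6, 0, -4]].
det(A - λI) = 0 gives eigenvalues λ = 2, -2, -4.
For λ=2: eigenvector (1,0,1).
For λ=-2: eigenvector (0,-1,0).
For λ=-4: eigenvector (0,-1,-1).
General solution: K_1e^(2t)(1,0,1) + K_2e^(-2t)(0,-1,0) + K_3e^(-4t)(0,-1,-1).

x(t) = K_1e^(2t), y(t) = -K_2e^(-2t) - K_3e^(-4t), z(t) = K_1e^(2t) - K_3e^(-4t)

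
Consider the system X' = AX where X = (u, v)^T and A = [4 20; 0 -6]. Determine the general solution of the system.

u(t) = -K_1e^(4t) - 2K_2e^(-6t), v(t) = K_2e^(-6t)

Coefficient matrix A = [[4, 20], [0, -6]].
Characteristic polynomial det(A - λI) = λ^2 + 2λ - 24 = 0.
Eigenvalues λ = 4, -6.
For λ=4: (A-λI) row 1 is [0, 20], so an eigenvector is (-1, 0).
For λ=-6: (A-λI) row 1 is [10, 20], so an eigenvector is (-2, 1).
General solution: K_1e^(4t)(-1,0) + K_2e^(-6t)(-2,1).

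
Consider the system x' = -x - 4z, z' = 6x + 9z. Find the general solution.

x(t) = 2C_1e^(5t) + C_2e^(3t), z(t) = -3C_1e^(5t) - C_2e^(3t)

Coefficient matrix A = [[-1, -4], [6, 9]].
Characteristic polynomial det(A - λI) = λ^2 - 8λ + 15 = 0.
Eigenvalues λ = 5, 3.
For λ=5: (A-λI) row 1 is [-6, -4], so an eigenvector is (2, -3).
For λ=3: (A-λI) row 1 is [-4, -4], so an eigenvector is (1, -1).
General solution: C_1e^(5t)(2,-3) + C_2e^(3t)(1,-1).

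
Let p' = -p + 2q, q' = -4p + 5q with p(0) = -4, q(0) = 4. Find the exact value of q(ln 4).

976

A = [[-1,2],[-4,5]]; eigenvalues λ = 1, 3.
Eigenvectors: (-1,-1) for λ=1, (1,2) for λ=3.
From the initial condition, c_1 = 12, c_2 = 8.
q(ln 4) = (12)(4^1)(-1) + (8)(4^3)(2) = 976.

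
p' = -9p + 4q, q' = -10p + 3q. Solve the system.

Coefficient matrix A = [[-9, 4], [-10, 3]].
Characteristic polynomial det(A - λI) = λ^2 + 6λ + 13 = 0.
Eigenvalues λ = -3 ± 2i (complex conjugate pair).
For λ=-3+2i: an eigenvector is (1,2) - i(1,1) = (1 - i, 2 - i).
A real fundamental pair from Re and Im of e^((-3+2i)t)v: X_1 = e^(-3t)(cos(2t)·(1,2) + sin(2t)·(1,1)), X_2 = e^(-3t)(sin(2t)·(1,2) - cos(2t)·(1,1)).
General solution: C_1X_1 + C_2X_2.

p(t) = C_1e^(-3t)sin(2t) + C_1e^(-3t)cos(2t) + C_2e^(-3t)sin(2t) - C_2e^(-3t)cos(2t), q(t) = C_1e^(-3t)sin(2t) + 2C_1e^(-3t)cos(2t) + 2C_2e^(-3t)sin(2t) - C_2e^(-3t)cos(2t)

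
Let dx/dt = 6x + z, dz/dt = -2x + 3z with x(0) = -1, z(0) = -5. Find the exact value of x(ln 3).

A = [[6,1],[-2,3]]; eigenvalues λ = 4, 5.
Eigenvectors: (1,-2) for λ=4, (1,-1) for λ=5.
From the initial condition, c_1 = 6, c_2 = -7.
x(ln 3) = (6)(3^4)(1) + (-7)(3^5)(1) = -1215.

-1215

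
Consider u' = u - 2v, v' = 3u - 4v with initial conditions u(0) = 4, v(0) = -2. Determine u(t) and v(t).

Coefficient matrix A = [[1, -2], [3, -4]].
Characteristic polynomial det(A - λI) = λ^2 + 3λ + 2 = 0.
Eigenvalues λ = -1, -2.
For λ=-1: (A-λI) row 1 is [2, -2], so an eigenvector is (-1, -1).
For λ=-2: (A-λI) row 1 is [3, -2], so an eigenvector is (2, 3).
General solution: c_1e^(-t)(-1,-1) + c_2e^(-2t)(2,3).
Applying u(0)=4, v(0)=-2 gives c_1=-16, c_2=-6.

u(t) = 16e^(-t) - 12e^(-2t), v(t) = 16e^(-t) - 18e^(-2t)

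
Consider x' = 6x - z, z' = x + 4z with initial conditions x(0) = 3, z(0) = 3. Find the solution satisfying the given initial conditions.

Coefficient matrix A = [[6, -1], [1, 4]].
Characteristic polynomial det(A - λI) = λ^2 - 10λ + 25 = 0.
Single eigenvalue λ = 5 with algebraic multiplicity 2.
Eigenvector v = (1,1); generalized eigenvector w with (A-λI)w=v is (0,-1).
General solution: e^(5t)[c_1·v + c_2·(t·v + w)].
Applying x(0)=3, z(0)=3 gives c_1=3, c_2=0.

x(t) = 3e^(5t), z(t) = 3e^(5t)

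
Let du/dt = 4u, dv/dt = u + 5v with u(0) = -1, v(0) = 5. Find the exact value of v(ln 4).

A = [[4,0],[1,5]]; eigenvalues λ = 4, 5.
Eigenvectors: (-1,1) for λ=4, (0,-1) for λ=5.
From the initial condition, c_1 = 1, c_2 = -4.
v(ln 4) = (1)(4^4)(1) + (-4)(4^5)(-1) = 4352.

4352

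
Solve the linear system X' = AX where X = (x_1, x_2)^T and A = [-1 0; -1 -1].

Coefficient matrix A = [[-1, 0], [-1, -1]].
Characteristic polynomial det(A - λI) = λ^2 + 2λ + 1 = 0.
Single eigenvalue λ = -1 with algebraic multiplicity 2.
Eigenvector v = (0,1); generalized eigenvector w with (A-λI)w=v is (-1,-3).
General solution: e^(-t)[C_1·v + C_2·(t·v + w)].

x_1(t) = -C_2e^(-t), x_2(t) = C_1e^(-t) + C_2te^(-t) - 3C_2e^(-t)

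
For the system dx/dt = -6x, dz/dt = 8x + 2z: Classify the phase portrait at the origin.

saddle

A = [[-6,0],[8,2]]; det(A-λI) = λ^2 + 4λ - 12.
λ = 2, -6: opposite signs.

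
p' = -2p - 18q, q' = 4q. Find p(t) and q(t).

Coefficient matrix A = [[-2, -18], [0, 4]].
Characteristic polynomial det(A - λI) = λ^2 - 2λ - 8 = 0.
Eigenvalues λ = -2, 4.
For λ=-2: (A-λI) row 1 is [0, -18], so an eigenvector is (-1, 0).
For λ=4: (A-λI) row 1 is [-6, -18], so an eigenvector is (3, -1).
General solution: c_1e^(-2t)(-1,0) + c_2e^(4t)(3,-1).

p(t) = -c_1e^(-2t) + 3c_2e^(4t), q(t) = -c_2e^(4t)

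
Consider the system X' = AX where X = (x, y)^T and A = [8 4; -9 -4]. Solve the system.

x(t) = 2C_1e^(2t) + 2C_2te^(2t) + C_2e^(2t), y(t) = -3C_1e^(2t) - 3C_2te^(2t) - C_2e^(2t)

Coefficient matrix A = [[8, 4], [-9, -4]].
Characteristic polynomial det(A - λI) = λ^2 - 4λ + 4 = 0.
Single eigenvalue λ = 2 with algebraic multiplicity 2.
Eigenvector v = (2,-3); generalized eigenvector w with (A-λI)w=v is (1,-1).
General solution: e^(2t)[C_1·v + C_2·(t·v + w)].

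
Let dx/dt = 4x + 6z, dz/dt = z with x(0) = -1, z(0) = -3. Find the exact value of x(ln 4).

A = [[4,6],[0,1]]; eigenvalues λ = 4, 1.
Eigenvectors: (-1,0) for λ=4, (-2,1) for λ=1.
From the initial condition, c_1 = 7, c_2 = -3.
x(ln 4) = (7)(4^4)(-1) + (-3)(4^1)(-2) = -1768.

-1768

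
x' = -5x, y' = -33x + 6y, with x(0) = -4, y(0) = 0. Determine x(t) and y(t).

x(t) = -4e^(-5t), y(t) = 12e^(6t) - 12e^(-5t)

Coefficient matrix A = [[-5, 0], [-33, 6]].
Characteristic polynomial det(A - λI) = λ^2 - λ - 30 = 0.
Eigenvalues λ = 6, -5.
For λ=6: (A-λI) row 1 is [-11, 0], so an eigenvector is (0, 1).
For λ=-5: (A-λI) row 2 is [-33, 11], so an eigenvector is (1, 3).
General solution: K_1e^(6t)(0,1) + K_2e^(-5t)(1,3).
Applying x(0)=-4, y(0)=0 gives K_1=12, K_2=-4.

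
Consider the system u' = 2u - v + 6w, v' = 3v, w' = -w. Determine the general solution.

Coefficient matrix A = [[2, -1, 6], [0, 3, 0], [0, 0, -1]].
det(A - λI) = 0 gives eigenvalues λ = 2, 3, -1.
For λ=2: eigenvector (1,0,0).
For λ=3: eigenvector (-1,1,0).
For λ=-1: eigenvector (-2,0,1).
General solution: c_1e^(2t)(1,0,0) + c_2e^(3t)(-1,1,0) + c_3e^(-t)(-2,0,1).

u(t) = c_1e^(2t) - c_2e^(3t) - 2c_3e^(-t), v(t) = c_2e^(3t), w(t) = c_3e^(-t)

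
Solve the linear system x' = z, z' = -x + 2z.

Coefficient matrix A = [[0, 1], [-1, 2]].
Characteristic polynomial det(A - λI) = λ^2 - 2λ + 1 = 0.
Single eigenvalue λ = 1 with algebraic multiplicity 2.
Eigenvector v = (-1,-1); generalized eigenvector w with (A-λI)w=v is (-1,-2).
General solution: e^(t)[K_1·v + K_2·(t·v + w)].

x(t) = -K_1e^(t) - K_2te^(t) - K_2e^(t), z(t) = -K_1e^(t) - K_2te^(t) - 2K_2e^(t)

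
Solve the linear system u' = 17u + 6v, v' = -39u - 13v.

u(t) = -c_1e^(2t)sin(3t) - c_1e^(2t)cos(3t) - c_2e^(2t)sin(3t) + c_2e^(2t)cos(3t), v(t) = 3c_1e^(2t)sin(3t) + 2c_1e^(2t)cos(3t) + 2c_2e^(2t)sin(3t) - 3c_2e^(2t)cos(3t)

Coefficient matrix A = [[17, 6], [-39, -13]].
Characteristic polynomial det(A - λI) = λ^2 - 4λ + 13 = 0.
Eigenvalues λ = 2 ± 3i (complex conjugate pair).
For λ=2+3i: an eigenvector is (-1,2) - i(-1,3) = (-1 + i, 2 - 3i).
A real fundamental pair from Re and Im of e^((2+3i)t)v: X_1 = e^(2t)(cos(3t)·(-1,2) + sin(3t)·(-1,3)), X_2 = e^(2t)(sin(3t)·(-1,2) - cos(3t)·(-1,3)).
General solution: c_1X_1 + c_2X_2.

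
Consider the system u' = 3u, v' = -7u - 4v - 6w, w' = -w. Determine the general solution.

u(t) = c_1e^(3t), v(t) = -c_1e^(3t) + c_2e^(-4t) - 2c_3e^(-t), w(t) = c_3e^(-t)

Coefficient matrix A = [[3, 0, 0], [-7, -4, -6], [0, 0, -1]].
det(A - λI) = 0 gives eigenvalues λ = 3, -4, -1.
For λ=3: eigenvector (1,-1,0).
For λ=-4: eigenvector (0,1,0).
For λ=-1: eigenvector (0,-2,1).
General solution: c_1e^(3t)(1,-1,0) + c_2e^(-4t)(0,1,0) + c_3e^(-t)(0,-2,1).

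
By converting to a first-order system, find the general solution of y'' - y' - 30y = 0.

Let x_1 = y, x_2 = y'. Then x_1' = x_2 and x_2' = 30x_1 + x_2.
A = [[0,1],[30,1]]; det(A-λI) = λ^2 - λ - 30.
Eigenvalues λ = -5, 6 with eigenvectors (1,-5), (1,6).

y(t) = c_1e^(-5t) + c_2e^(6t)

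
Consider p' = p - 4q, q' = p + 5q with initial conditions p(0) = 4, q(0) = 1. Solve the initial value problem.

Coefficient matrix A = [[1, -4], [1, 5]].
Characteristic polynomial det(A - λI) = λ^2 - 6λ + 9 = 0.
Single eigenvalue λ = 3 with algebraic multiplicity 2.
Eigenvector v = (-2,1); generalized eigenvector w with (A-λI)w=v is (-3,2).
General solution: e^(3t)[C_1·v + C_2·(t·v + w)].
Applying p(0)=4, q(0)=1 gives C_1=-11, C_2=6.

p(t) = -12te^(3t) + 4e^(3t), q(t) = 6te^(3t) + e^(3t)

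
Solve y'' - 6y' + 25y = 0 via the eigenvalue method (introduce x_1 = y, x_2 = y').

Let x_1 = y, x_2 = y'. Then x_1' = x_2 and x_2' = -25x_1 + 6x_2.
A = [[0,1],[-25,6]]; det(A-λI) = λ^2 - 6λ + 25.
Eigenvalues λ = 3 ± 4i.

y(t) = C_1e^(3t)cos(4t) + C_2e^(3t)sin(4t)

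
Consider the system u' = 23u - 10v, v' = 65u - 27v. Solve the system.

Coefficient matrix A = [[23, -10], [65, -27]].
Characteristic polynomial det(A - λI) = λ^2 + 4λ + 29 = 0.
Eigenvalues λ = -2 ± 5i (complex conjugate pair).
For λ=-2+5i: an eigenvector is (1,2) - i(1,3) = (1 - i, 2 - 3i).
A real fundamental pair from Re and Im of e^((-2+5i)t)v: X_1 = e^(-2t)(cos(5t)·(1,2) + sin(5t)·(1,3)), X_2 = e^(-2t)(sin(5t)·(1,2) - cos(5t)·(1,3)).
General solution: C_1X_1 + C_2X_2.

u(t) = C_1e^(-2t)sin(5t) + C_1e^(-2t)cos(5t) + C_2e^(-2t)sin(5t) - C_2e^(-2t)cos(5t), v(t) = 3C_1e^(-2t)sin(5t) + 2C_1e^(-2t)cos(5t) + 2C_2e^(-2t)sin(5t) - 3C_2e^(-2t)cos(5t)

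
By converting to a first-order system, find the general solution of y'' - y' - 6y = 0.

y(t) = C_1e^(3t) + C_2e^(-2t)

Let x_1 = y, x_2 = y'. Then x_1' = x_2 and x_2' = 6x_1 + x_2.
A = [[0,1],[6,1]]; det(A-λI) = λ^2 - λ - 6.
Eigenvalues λ = 3, -2 with eigenvectors (1,3), (1,-2).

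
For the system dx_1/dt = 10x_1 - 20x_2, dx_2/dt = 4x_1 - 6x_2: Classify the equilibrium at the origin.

A = [[10,-20],[4,-6]]; det(A-λI) = λ^2 - 4λ + 20.
λ = 2 ± 4i: positive real part.

unstable spiral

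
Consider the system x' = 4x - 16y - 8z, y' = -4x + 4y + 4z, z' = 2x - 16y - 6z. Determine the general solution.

Coefficient matrix A = [[4, -16, -8], [-4, 4, 4], [2, -16, -6]].
det(A - λI) = 0 gives eigenvalues λ = -4, 4, 2.
For λ=-4: eigenvector (1,0,1).
For λ=4: eigenvector (-2,1,-2).
For λ=2: eigenvector (4,-2,5).
General solution: K_1e^(-4t)(1,0,1) + K_2e^(4t)(-2,1,-2) + K_3e^(2t)(4,-2,5).

x(t) = K_1e^(-4t) - 2K_2e^(4t) + 4K_3e^(2t), y(t) = K_2e^(4t) - 2K_3e^(2t), z(t) = K_1e^(-4t) - 2K_2e^(4t) + 5K_3e^(2t)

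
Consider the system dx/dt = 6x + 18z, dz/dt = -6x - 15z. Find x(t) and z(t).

Coefficient matrix A = [[6, 18], [-6, -15]].
Characteristic polynomial det(A - λI) = λ^2 + 9λ + 18 = 0.
Eigenvalues λ = -6, -3.
For λ=-6: (A-λI) row 1 is [12, 18], so an eigenvector is (3, -2).
For λ=-3: (A-λI) row 1 is [9, 18], so an eigenvector is (-2, 1).
General solution: c_1e^(-6t)(3,-2) + c_2e^(-3t)(-2,1).

x(t) = 3c_1e^(-6t) - 2c_2e^(-3t), z(t) = -2c_1e^(-6t) + c_2e^(-3t)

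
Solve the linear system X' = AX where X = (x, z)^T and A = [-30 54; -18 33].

x(t) = 3C_1e^(6t) - 2C_2e^(-3t), z(t) = 2C_1e^(6t) - C_2e^(-3t)

Coefficient matrix A = [[-30, 54], [-18, 33]].
Characteristic polynomial det(A - λI) = λ^2 - 3λ - 18 = 0.
Eigenvalues λ = 6, -3.
For λ=6: (A-λI) row 1 is [-36, 54], so an eigenvector is (3, 2).
For λ=-3: (A-λI) row 1 is [-27, 54], so an eigenvector is (-2, -1).
General solution: C_1e^(6t)(3,2) + C_2e^(-3t)(-2,-1).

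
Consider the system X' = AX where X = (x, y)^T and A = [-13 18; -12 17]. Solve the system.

Coefficient matrix A = [[-13, 18], [-12, 17]].
Characteristic polynomial det(A - λI) = λ^2 - 4λ - 5 = 0.
Eigenvalues λ = 5, -1.
For λ=5: (A-λI) row 1 is [-18, 18], so an eigenvector is (-1, -1).
For λ=-1: (A-λI) row 1 is [-12, 18], so an eigenvector is (3, 2).
General solution: c_1e^(5t)(-1,-1) + c_2e^(-t)(3,2).

x(t) = -c_1e^(5t) + 3c_2e^(-t), y(t) = -c_1e^(5t) + 2c_2e^(-t)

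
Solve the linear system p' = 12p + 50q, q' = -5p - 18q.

p(t) = -3C_1e^(-3t)sin(5t) - C_1e^(-3t)cos(5t) - C_2e^(-3t)sin(5t) + 3C_2e^(-3t)cos(5t), q(t) = C_1e^(-3t)sin(5t) - C_2e^(-3t)cos(5t)

Coefficient matrix A = [[12, 50], [-5, -18]].
Characteristic polynomial det(A - λI) = λ^2 + 6λ + 34 = 0.
Eigenvalues λ = -3 ± 5i (complex conjugate pair).
For λ=-3+5i: an eigenvector is (-1,0) - i(-3,1) = (-1 + 3i, 0 - i).
A real fundamental pair from Re and Im of e^((-3+5i)t)v: X_1 = e^(-3t)(cos(5t)·(-1,0) + sin(5t)·(-3,1)), X_2 = e^(-3t)(sin(5t)·(-1,0) - cos(5t)·(-3,1)).
General solution: C_1X_1 + C_2X_2.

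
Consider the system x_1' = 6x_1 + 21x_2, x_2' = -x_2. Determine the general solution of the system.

x_1(t) = 3c_1e^(-t) + c_2e^(6t), x_2(t) = -c_1e^(-t)

Coefficient matrix A = [[6, 21], [0, -1]].
Characteristic polynomial det(A - λI) = λ^2 - 5λ - 6 = 0.
Eigenvalues λ = -1, 6.
For λ=-1: (A-λI) row 1 is [7, 21], so an eigenvector is (3, -1).
For λ=6: (A-λI) row 1 is [0, 21], so an eigenvector is (1, 0).
General solution: c_1e^(-t)(3,-1) + c_2e^(6t)(1,0).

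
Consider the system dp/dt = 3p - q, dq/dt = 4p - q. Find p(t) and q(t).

Coefficient matrix A = [[3, -1], [4, -1]].
Characteristic polynomial det(A - λI) = λ^2 - 2λ + 1 = 0.
Single eigenvalue λ = 1 with algebraic multiplicity 2.
Eigenvector v = (1,2); generalized eigenvector w with (A-λI)w=v is (-1,-3).
General solution: e^(t)[C_1·v + C_2·(t·v + w)].

p(t) = C_1e^(t) + C_2te^(t) - C_2e^(t), q(t) = 2C_1e^(t) + 2C_2te^(t) - 3C_2e^(t)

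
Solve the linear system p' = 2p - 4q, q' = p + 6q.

Coefficient matrix A = [[2, -4], [1, 6]].
Characteristic polynomial det(A - λI) = λ^2 - 8λ + 16 = 0.
Single eigenvalue λ = 4 with algebraic multiplicity 2.
Eigenvector v = (2,-1); generalized eigenvector w with (A-λI)w=v is (3,-2).
General solution: e^(4t)[C_1·v + C_2·(t·v + w)].

p(t) = 2C_1e^(4t) + 2C_2te^(4t) + 3C_2e^(4t), q(t) = -C_1e^(4t) - C_2te^(4t) - 2C_2e^(4t)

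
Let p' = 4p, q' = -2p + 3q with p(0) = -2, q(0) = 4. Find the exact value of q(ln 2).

64

A = [[4,0],[-2,3]]; eigenvalues λ = 3, 4.
Eigenvectors: (0,-1) for λ=3, (1,-2) for λ=4.
From the initial condition, c_1 = 0, c_2 = -2.
q(ln 2) = (0)(2^3)(-1) + (-2)(2^4)(-2) = 64.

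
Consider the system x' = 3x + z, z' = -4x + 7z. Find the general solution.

Coefficient matrix A = [[3, 1], [-4, 7]].
Characteristic polynomial det(A - λI) = λ^2 - 10λ + 25 = 0.
Single eigenvalue λ = 5 with algebraic multiplicity 2.
Eigenvector v = (-1,-2); generalized eigenvector w with (A-λI)w=v is (1,1).
General solution: e^(5t)[K_1·v + K_2·(t·v + w)].

x(t) = -K_1e^(5t) - K_2te^(5t) + K_2e^(5t), z(t) = -2K_1e^(5t) - 2K_2te^(5t) + K_2e^(5t)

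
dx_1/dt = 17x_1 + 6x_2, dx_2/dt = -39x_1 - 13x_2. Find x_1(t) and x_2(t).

x_1(t) = C_1e^(2t)sin(3t) + C_1e^(2t)cos(3t) + C_2e^(2t)sin(3t) - C_2e^(2t)cos(3t), x_2(t) = -3C_1e^(2t)sin(3t) - 2C_1e^(2t)cos(3t) - 2C_2e^(2t)sin(3t) + 3C_2e^(2t)cos(3t)

Coefficient matrix A = [[17, 6], [-39, -13]].
Characteristic polynomial det(A - λI) = λ^2 - 4λ + 13 = 0.
Eigenvalues λ = 2 ± 3i (complex conjugate pair).
For λ=2+3i: an eigenvector is (1,-2) - i(1,-3) = (1 - i, -2 + 3i).
A real fundamental pair from Re and Im of e^((2+3i)t)v: X_1 = e^(2t)(cos(3t)·(1,-2) + sin(3t)·(1,-3)), X_2 = e^(2t)(sin(3t)·(1,-2) - cos(3t)·(1,-3)).
General solution: C_1X_1 + C_2X_2.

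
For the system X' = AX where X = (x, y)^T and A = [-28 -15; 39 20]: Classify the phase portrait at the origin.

A = [[-28,-15],[39,20]]; det(A-λI) = λ^2 + 8λ + 25.
λ = -4 ± 3i: negative real part.

stable spiral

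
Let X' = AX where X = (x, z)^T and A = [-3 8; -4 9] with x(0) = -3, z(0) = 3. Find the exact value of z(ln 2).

276

A = [[-3,8],[-4,9]]; eigenvalues λ = 5, 1.
Eigenvectors: (1,1) for λ=5, (-2,-1) for λ=1.
From the initial condition, c_1 = 9, c_2 = 6.
z(ln 2) = (9)(2^5)(1) + (6)(2^1)(-1) = 276.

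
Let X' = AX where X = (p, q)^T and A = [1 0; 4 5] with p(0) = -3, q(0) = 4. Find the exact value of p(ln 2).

A = [[1,0],[4,5]]; eigenvalues λ = 5, 1.
Eigenvectors: (0,-1) for λ=5, (1,-1) for λ=1.
From the initial condition, c_1 = -1, c_2 = -3.
p(ln 2) = (-1)(2^5)(0) + (-3)(2^1)(1) = -6.

-6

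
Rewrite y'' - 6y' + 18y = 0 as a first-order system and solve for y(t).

y(t) = c_1e^(3t)cos(3t) + c_2e^(3t)sin(3t)

Let x_1 = y, x_2 = y'. Then x_1' = x_2 and x_2' = -18x_1 + 6x_2.
A = [[0,1],[-18,6]]; det(A-λI) = λ^2 - 6λ + 18.
Eigenvalues λ = 3 ± 3i.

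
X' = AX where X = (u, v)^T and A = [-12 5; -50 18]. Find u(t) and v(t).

u(t) = -c_1e^(3t)cos(5t) - c_2e^(3t)sin(5t), v(t) = c_1e^(3t)sin(5t) - 3c_1e^(3t)cos(5t) - 3c_2e^(3t)sin(5t) - c_2e^(3t)cos(5t)

Coefficient matrix A = [[-12, 5], [-50, 18]].
Characteristic polynomial det(A - λI) = λ^2 - 6λ + 34 = 0.
Eigenvalues λ = 3 ± 5i (complex conjugate pair).
For λ=3+5i: an eigenvector is (-1,-3) - i(0,1) = (-1, -3 - i).
A real fundamental pair from Re and Im of e^((3+5i)t)v: X_1 = e^(3t)(cos(5t)·(-1,-3) + sin(5t)·(0,1)), X_2 = e^(3t)(sin(5t)·(-1,-3) - cos(5t)·(0,1)).
General solution: c_1X_1 + c_2X_2.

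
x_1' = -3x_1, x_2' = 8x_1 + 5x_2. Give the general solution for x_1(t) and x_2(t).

x_1(t) = K_1e^(-3t), x_2(t) = -K_1e^(-3t) + K_2e^(5t)

Coefficient matrix A = [[-3, 0], [8, 5]].
Characteristic polynomial det(A - λI) = λ^2 - 2λ - 15 = 0.
Eigenvalues λ = -3, 5.
For λ=-3: (A-λI) row 2 is [8, 8], so an eigenvector is (1, -1).
For λ=5: (A-λI) row 1 is [-8, 0], so an eigenvector is (0, 1).
General solution: K_1e^(-3t)(1,-1) + K_2e^(5t)(0,1).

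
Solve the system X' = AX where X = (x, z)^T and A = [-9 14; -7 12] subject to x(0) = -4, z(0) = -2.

Coefficient matrix A = [[-9, 14], [-7, 12]].
Characteristic polynomial det(A - λI) = λ^2 - 3λ - 10 = 0.
Eigenvalues λ = 5, -2.
For λ=5: (A-λI) row 1 is [-14, 14], so an eigenvector is (1, 1).
For λ=-2: (A-λI) row 1 is [-7, 14], so an eigenvector is (2, 1).
General solution: C_1e^(5t)(1,1) + C_2e^(-2t)(2,1).
Applying x(0)=-4, z(0)=-2 gives C_1=0, C_2=-2.

x(t) = -4e^(-2t), z(t) = -2e^(-2t)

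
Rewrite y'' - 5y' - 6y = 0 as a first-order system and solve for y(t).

y(t) = K_1e^(6t) + K_2e^(-t)

Let x_1 = y, x_2 = y'. Then x_1' = x_2 and x_2' = 6x_1 + 5x_2.
A = [[0,1],[6,5]]; det(A-λI) = λ^2 - 5λ - 6.
Eigenvalues λ = 6, -1 with eigenvectors (1,6), (1,-1).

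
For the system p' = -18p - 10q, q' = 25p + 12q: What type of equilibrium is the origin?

stable spiral

A = [[-18,-10],[25,12]]; det(A-λI) = λ^2 + 6λ + 34.
λ = -3 ± 5i: negative real part.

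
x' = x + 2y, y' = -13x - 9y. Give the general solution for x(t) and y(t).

Coefficient matrix A = [[1, 2], [-13, -9]].
Characteristic polynomial det(A - λI) = λ^2 + 8λ + 17 = 0.
Eigenvalues λ = -4 ± i (complex conjugate pair).
For λ=-4+i: an eigenvector is (-1,2) - i(-1,3) = (-1 + i, 2 - 3i).
A real fundamental pair from Re and Im of e^((-4+i)t)v: X_1 = e^(-4t)(cos(t)·(-1,2) + sin(t)·(-1,3)), X_2 = e^(-4t)(sin(t)·(-1,2) - cos(t)·(-1,3)).
General solution: K_1X_1 + K_2X_2.

x(t) = -K_1e^(-4t)sin(t) - K_1e^(-4t)cos(t) - K_2e^(-4t)sin(t) + K_2e^(-4t)cos(t), y(t) = 3K_1e^(-4t)sin(t) + 2K_1e^(-4t)cos(t) + 2K_2e^(-4t)sin(t) - 3K_2e^(-4t)cos(t)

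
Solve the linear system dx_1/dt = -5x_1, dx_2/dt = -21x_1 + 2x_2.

x_1(t) = -K_2e^(-5t), x_2(t) = -K_1e^(2t) - 3K_2e^(-5t)

Coefficient matrix A = [[-5, 0], [-21, 2]].
Characteristic polynomial det(A - λI) = λ^2 + 3λ - 10 = 0.
Eigenvalues λ = 2, -5.
For λ=2: (A-λI) row 1 is [-7, 0], so an eigenvector is (0, -1).
For λ=-5: (A-λI) row 2 is [-21, 7], so an eigenvector is (-1, -3).
General solution: K_1e^(2t)(0,-1) + K_2e^(-5t)(-1,-3).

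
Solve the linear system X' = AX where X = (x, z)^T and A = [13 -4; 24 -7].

Coefficient matrix A = [[13, -4], [24, -7]].
Characteristic polynomial det(A - λI) = λ^2 - 6λ + 5 = 0.
Eigenvalues λ = 1, 5.
For λ=1: (A-λI) row 1 is [12, -4], so an eigenvector is (1, 3).
For λ=5: (A-λI) row 1 is [8, -4], so an eigenvector is (1, 2).
General solution: C_1e^(t)(1,3) + C_2e^(5t)(1,2).

x(t) = C_1e^(t) + C_2e^(5t), z(t) = 3C_1e^(t) + 2C_2e^(5t)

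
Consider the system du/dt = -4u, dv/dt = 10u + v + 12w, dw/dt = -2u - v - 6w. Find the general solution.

u(t) = K_3e^(-4t), v(t) = -4K_1e^(-2t) - 3K_2e^(-3t) - 2K_3e^(-4t), w(t) = K_1e^(-2t) + K_2e^(-3t)

Coefficient matrix A = [[-4, 0, 0], [10, 1, 12], [-2, -1, -6]].
det(A - λI) = 0 gives eigenvalues λ = -2, -3, -4.
For λ=-2: eigenvector (0,-4,1).
For λ=-3: eigenvector (0,-3,1).
For λ=-4: eigenvector (1,-2,0).
General solution: K_1e^(-2t)(0,-4,1) + K_2e^(-3t)(0,-3,1) + K_3e^(-4t)(1,-2,0).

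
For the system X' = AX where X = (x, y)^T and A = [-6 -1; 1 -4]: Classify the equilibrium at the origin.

stable improper node

A = [[-6,-1],[1,-4]]; det(A-λI) = λ^2 + 10λ + 25.
repeated λ = -5 with a single eigenvector.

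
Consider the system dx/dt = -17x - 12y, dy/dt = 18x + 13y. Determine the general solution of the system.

Coefficient matrix A = [[-17, -12], [18, 13]].
Characteristic polynomial det(A - λI) = λ^2 + 4λ - 5 = 0.
Eigenvalues λ = -5, 1.
For λ=-5: (A-λI) row 1 is [-12, -12], so an eigenvector is (-1, 1).
For λ=1: (A-λI) row 1 is [-18, -12], so an eigenvector is (-2, 3).
General solution: c_1e^(-5t)(-1,1) + c_2e^(t)(-2,3).

x(t) = -c_1e^(-5t) - 2c_2e^(t), y(t) = c_1e^(-5t) + 3c_2e^(t)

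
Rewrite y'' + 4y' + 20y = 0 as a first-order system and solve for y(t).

Let x_1 = y, x_2 = y'. Then x_1' = x_2 and x_2' = -20x_1 - 4x_2.
A = [[0,1],[-20,-4]]; det(A-λI) = λ^2 + 4λ + 20.
Eigenvalues λ = -2 ± 4i.

y(t) = K_1e^(-2t)cos(4t) + K_2e^(-2t)sin(4t)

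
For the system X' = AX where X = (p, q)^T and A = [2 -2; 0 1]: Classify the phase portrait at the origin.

A = [[2,-2],[0,1]]; det(A-λI) = λ^2 - 3λ + 2.
λ = 2, 1: both positive.

unstable node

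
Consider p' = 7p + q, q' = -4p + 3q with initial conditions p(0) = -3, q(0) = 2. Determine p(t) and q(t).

p(t) = -4te^(5t) - 3e^(5t), q(t) = 8te^(5t) + 2e^(5t)

Coefficient matrix A = [[7, 1], [-4, 3]].
Characteristic polynomial det(A - λI) = λ^2 - 10λ + 25 = 0.
Single eigenvalue λ = 5 with algebraic multiplicity 2.
Eigenvector v = (-1,2); generalized eigenvector w with (A-λI)w=v is (-2,3).
General solution: e^(5t)[C_1·v + C_2·(t·v + w)].
Applying p(0)=-3, q(0)=2 gives C_1=-5, C_2=4.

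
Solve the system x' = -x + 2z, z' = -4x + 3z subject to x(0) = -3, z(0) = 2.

x(t) = 5e^(t)sin(2t) - 3e^(t)cos(2t), z(t) = 8e^(t)sin(2t) + 2e^(t)cos(2t)

Coefficient matrix A = [[-1, 2], [-4, 3]].
Characteristic polynomial det(A - λI) = λ^2 - 2λ + 5 = 0.
Eigenvalues λ = 1 ± 2i (complex conjugate pair).
For λ=1+2i: an eigenvector is (-1,-1) - i(0,1) = (-1, -1 - i).
A real fundamental pair from Re and Im of e^((1+2i)t)v: X_1 = e^(t)(cos(2t)·(-1,-1) + sin(2t)·(0,1)), X_2 = e^(t)(sin(2t)·(-1,-1) - cos(2t)·(0,1)).
General solution: K_1X_1 + K_2X_2.
Applying x(0)=-3, z(0)=2 gives K_1=3, K_2=-5.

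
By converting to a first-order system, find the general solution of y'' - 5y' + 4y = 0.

Let x_1 = y, x_2 = y'. Then x_1' = x_2 and x_2' = -4x_1 + 5x_2.
A = [[0,1],[-4,5]]; det(A-λI) = λ^2 - 5λ + 4.
Eigenvalues λ = 4, 1 with eigenvectors (1,4), (1,1).

y(t) = K_1e^(4t) + K_2e^(t)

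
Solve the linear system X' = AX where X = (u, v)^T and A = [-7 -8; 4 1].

u(t) = -K_1e^(-3t)sin(4t) - K_1e^(-3t)cos(4t) - K_2e^(-3t)sin(4t) + K_2e^(-3t)cos(4t), v(t) = K_1e^(-3t)cos(4t) + K_2e^(-3t)sin(4t)

Coefficient matrix A = [[-7, -8], [4, 1]].
Characteristic polynomial det(A - λI) = λ^2 + 6λ + 25 = 0.
Eigenvalues λ = -3 ± 4i (complex conjugate pair).
For λ=-3+4i: an eigenvector is (-1,1) - i(-1,0) = (-1 + i, 1).
A real fundamental pair from Re and Im of e^((-3+4i)t)v: X_1 = e^(-3t)(cos(4t)·(-1,1) + sin(4t)·(-1,0)), X_2 = e^(-3t)(sin(4t)·(-1,1) - cos(4t)·(-1,0)).
General solution: K_1X_1 + K_2X_2.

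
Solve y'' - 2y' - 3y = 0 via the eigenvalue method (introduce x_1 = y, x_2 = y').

Let x_1 = y, x_2 = y'. Then x_1' = x_2 and x_2' = 3x_1 + 2x_2.
A = [[0,1],[3,2]]; det(A-λI) = λ^2 - 2λ - 3.
Eigenvalues λ = -1, 3 with eigenvectors (1,-1), (1,3).

y(t) = c_1e^(-t) + c_2e^(3t)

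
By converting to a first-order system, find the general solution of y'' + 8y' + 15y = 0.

Let x_1 = y, x_2 = y'. Then x_1' = x_2 and x_2' = -15x_1 - 8x_2.
A = [[0,1],[-15,-8]]; det(A-λI) = λ^2 + 8λ + 15.
Eigenvalues λ = -3, -5 with eigenvectors (1,-3), (1,-5).

y(t) = K_1e^(-3t) + K_2e^(-5t)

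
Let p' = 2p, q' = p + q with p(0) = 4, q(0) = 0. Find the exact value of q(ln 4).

A = [[2,0],[1,1]]; eigenvalues λ = 1, 2.
Eigenvectors: (0,1) for λ=1, (-1,-1) for λ=2.
From the initial condition, c_1 = -4, c_2 = -4.
q(ln 4) = (-4)(4^1)(1) + (-4)(4^2)(-1) = 48.

48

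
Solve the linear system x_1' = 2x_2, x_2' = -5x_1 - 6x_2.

x_1(t) = C_1e^(-3t)sin(t) - C_1e^(-3t)cos(t) - C_2e^(-3t)sin(t) - C_2e^(-3t)cos(t), x_2(t) = -C_1e^(-3t)sin(t) + 2C_1e^(-3t)cos(t) + 2C_2e^(-3t)sin(t) + C_2e^(-3t)cos(t)

Coefficient matrix A = [[0, 2], [-5, -6]].
Characteristic polynomial det(A - λI) = λ^2 + 6λ + 10 = 0.
Eigenvalues λ = -3 ± i (complex conjugate pair).
For λ=-3+i: an eigenvector is (-1,2) - i(1,-1) = (-1 - i, 2 + i).
A real fundamental pair from Re and Im of e^((-3+i)t)v: X_1 = e^(-3t)(cos(t)·(-1,2) + sin(t)·(1,-1)), X_2 = e^(-3t)(sin(t)·(-1,2) - cos(t)·(1,-1)).
General solution: C_1X_1 + C_2X_2.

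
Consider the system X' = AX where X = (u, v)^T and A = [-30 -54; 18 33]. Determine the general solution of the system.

Coefficient matrix A = [[-30, -54], [18, 33]].
Characteristic polynomial det(A - λI) = λ^2 - 3λ - 18 = 0.
Eigenvalues λ = 6, -3.
For λ=6: (A-λI) row 1 is [-36, -54], so an eigenvector is (-3, 2).
For λ=-3: (A-λI) row 1 is [-27, -54], so an eigenvector is (2, -1).
General solution: c_1e^(6t)(-3,2) + c_2e^(-3t)(2,-1).

u(t) = -3c_1e^(6t) + 2c_2e^(-3t), v(t) = 2c_1e^(6t) - c_2e^(-3t)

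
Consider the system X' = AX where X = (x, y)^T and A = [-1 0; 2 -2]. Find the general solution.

x(t) = K_1e^(-t), y(t) = 2K_1e^(-t) - K_2e^(-2t)

Coefficient matrix A = [[-1, 0], [2, -2]].
Characteristic polynomial det(A - λI) = λ^2 + 3λ + 2 = 0.
Eigenvalues λ = -1, -2.
For λ=-1: (A-λI) row 2 is [2, -1], so an eigenvector is (1, 2).
For λ=-2: (A-λI) row 1 is [1, 0], so an eigenvector is (0, -1).
General solution: K_1e^(-t)(1,2) + K_2e^(-2t)(0,-1).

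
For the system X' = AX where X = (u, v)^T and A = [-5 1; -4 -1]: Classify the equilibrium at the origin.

A = [[-5,1],[-4,-1]]; det(A-λI) = λ^2 + 6λ + 9.
repeated λ = -3 with a single eigenvector.

stable improper node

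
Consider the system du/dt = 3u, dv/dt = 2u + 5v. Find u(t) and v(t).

u(t) = -K_2e^(3t), v(t) = -K_1e^(5t) + K_2e^(3t)

Coefficient matrix A = [[3, 0], [2, 5]].
Characteristic polynomial det(A - λI) = λ^2 - 8λ + 15 = 0.
Eigenvalues λ = 5, 3.
For λ=5: (A-λI) row 1 is [-2, 0], so an eigenvector is (0, -1).
For λ=3: (A-λI) row 2 is [2, 2], so an eigenvector is (-1, 1).
General solution: K_1e^(5t)(0,-1) + K_2e^(3t)(-1,1).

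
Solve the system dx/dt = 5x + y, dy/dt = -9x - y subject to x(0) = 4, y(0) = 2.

Coefficient matrix A = [[5, 1], [-9, -1]].
Characteristic polynomial det(A - λI) = λ^2 - 4λ + 4 = 0.
Single eigenvalue λ = 2 with algebraic multiplicity 2.
Eigenvector v = (1,-3); generalized eigenvector w with (A-λI)w=v is (1,-2).
General solution: e^(2t)[K_1·v + K_2·(t·v + w)].
Applying x(0)=4, y(0)=2 gives K_1=-10, K_2=14.

x(t) = 14te^(2t) + 4e^(2t), y(t) = -42te^(2t) + 2e^(2t)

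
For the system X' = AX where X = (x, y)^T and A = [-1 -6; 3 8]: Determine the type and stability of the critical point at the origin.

A = [[-1,-6],[3,8]]; det(A-λI) = λ^2 - 7λ + 10.
λ = 2, 5: both positive.

unstable node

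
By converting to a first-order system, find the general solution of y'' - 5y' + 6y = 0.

Let x_1 = y, x_2 = y'. Then x_1' = x_2 and x_2' = -6x_1 + 5x_2.
A = [[0,1],[-6,5]]; det(A-λI) = λ^2 - 5λ + 6.
Eigenvalues λ = 3, 2 with eigenvectors (1,3), (1,2).

y(t) = C_1e^(3t) + C_2e^(2t)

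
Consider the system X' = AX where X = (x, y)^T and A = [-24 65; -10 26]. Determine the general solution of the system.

Coefficient matrix A = [[-24, 65], [-10, 26]].
Characteristic polynomial det(A - λI) = λ^2 - 2λ + 26 = 0.
Eigenvalues λ = 1 ± 5i (complex conjugate pair).
For λ=1+5i: an eigenvector is (-2,-1) - i(-3,-1) = (-2 + 3i, -1 + i).
A real fundamental pair from Re and Im of e^((1+5i)t)v: X_1 = e^(t)(cos(5t)·(-2,-1) + sin(5t)·(-3,-1)), X_2 = e^(t)(sin(5t)·(-2,-1) - cos(5t)·(-3,-1)).
General solution: c_1X_1 + c_2X_2.

x(t) = -3c_1e^(t)sin(5t) - 2c_1e^(t)cos(5t) - 2c_2e^(t)sin(5t) + 3c_2e^(t)cos(5t), y(t) = -c_1e^(t)sin(5t) - c_1e^(t)cos(5t) - c_2e^(t)sin(5t) + c_2e^(t)cos(5t)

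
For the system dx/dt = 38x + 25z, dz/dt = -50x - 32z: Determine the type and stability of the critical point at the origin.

unstable spiral

A = [[38,25],[-50,-32]]; det(A-λI) = λ^2 - 6λ + 34.
λ = 3 ± 5i: positive real part.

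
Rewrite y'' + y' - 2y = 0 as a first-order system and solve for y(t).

Let x_1 = y, x_2 = y'. Then x_1' = x_2 and x_2' = 2x_1 - x_2.
A = [[0,1],[2,-1]]; det(A-λI) = λ^2 + λ - 2.
Eigenvalues λ = -2, 1 with eigenvectors (1,-2), (1,1).

y(t) = K_1e^(-2t) + K_2e^(t)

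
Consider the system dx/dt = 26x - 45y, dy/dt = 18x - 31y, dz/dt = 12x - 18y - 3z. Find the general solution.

Coefficient matrix A = [[26, -45, 0], [18, -31, 0], [12, -18, -3]].
det(A - λI) = 0 gives eigenvalues λ = -4, -1, -3.
For λ=-4: eigenvector (3,2,0).
For λ=-1: eigenvector (-5,-3,-3).
For λ=-3: eigenvector (0,0,1).
General solution: C_1e^(-4t)(3,2,0) + C_2e^(-t)(-5,-3,-3) + C_3e^(-3t)(0,0,1).

x(t) = 3C_1e^(-4t) - 5C_2e^(-t), y(t) = 2C_1e^(-4t) - 3C_2e^(-t), z(t) = -3C_2e^(-t) + C_3e^(-3t)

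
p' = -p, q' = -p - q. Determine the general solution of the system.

Coefficient matrix A = [[-1, 0], [-1, -1]].
Characteristic polynomial det(A - λI) = λ^2 + 2λ + 1 = 0.
Single eigenvalue λ = -1 with algebraic multiplicity 2.
Eigenvector v = (0,1); generalized eigenvector w with (A-λI)w=v is (-1,1).
General solution: e^(-t)[C_1·v + C_2·(t·v + w)].

p(t) = -C_2e^(-t), q(t) = C_1e^(-t) + C_2te^(-t) + C_2e^(-t)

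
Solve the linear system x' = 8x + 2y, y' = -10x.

x(t) = C_1e^(4t)sin(2t) - C_2e^(4t)cos(2t), y(t) = -2C_1e^(4t)sin(2t) + C_1e^(4t)cos(2t) + C_2e^(4t)sin(2t) + 2C_2e^(4t)cos(2t)

Coefficient matrix A = [[8, 2], [-10, 0]].
Characteristic polynomial det(A - λI) = λ^2 - 8λ + 20 = 0.
Eigenvalues λ = 4 ± 2i (complex conjugate pair).
For λ=4+2i: an eigenvector is (0,1) - i(1,-2) = (0 - i, 1 + 2i).
A real fundamental pair from Re and Im of e^((4+2i)t)v: X_1 = e^(4t)(cos(2t)·(0,1) + sin(2t)·(1,-2)), X_2 = e^(4t)(sin(2t)·(0,1) - cos(2t)·(1,-2)).
General solution: C_1X_1 + C_2X_2.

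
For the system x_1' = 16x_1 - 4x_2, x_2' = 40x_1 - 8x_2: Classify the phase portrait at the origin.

unstable spiral

A = [[16,-4],[40,-8]]; det(A-λI) = λ^2 - 8λ + 32.
λ = 4 ± 4i: positive real part.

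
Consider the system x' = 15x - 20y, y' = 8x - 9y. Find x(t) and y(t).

x(t) = C_1e^(3t)sin(4t) + 2C_1e^(3t)cos(4t) + 2C_2e^(3t)sin(4t) - C_2e^(3t)cos(4t), y(t) = C_1e^(3t)sin(4t) + C_1e^(3t)cos(4t) + C_2e^(3t)sin(4t) - C_2e^(3t)cos(4t)

Coefficient matrix A = [[15, -20], [8, -9]].
Characteristic polynomial det(A - λI) = λ^2 - 6λ + 25 = 0.
Eigenvalues λ = 3 ± 4i (complex conjugate pair).
For λ=3+4i: an eigenvector is (2,1) - i(1,1) = (2 - i, 1 - i).
A real fundamental pair from Re and Im of e^((3+4i)t)v: X_1 = e^(3t)(cos(4t)·(2,1) + sin(4t)·(1,1)), X_2 = e^(3t)(sin(4t)·(2,1) - cos(4t)·(1,1)).
General solution: C_1X_1 + C_2X_2.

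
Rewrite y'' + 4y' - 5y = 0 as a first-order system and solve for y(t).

y(t) = c_1e^(t) + c_2e^(-5t)

Let x_1 = y, x_2 = y'. Then x_1' = x_2 and x_2' = 5x_1 - 4x_2.
A = [[0,1],[5,-4]]; det(A-λI) = λ^2 + 4λ - 5.
Eigenvalues λ = 1, -5 with eigenvectors (1,1), (1,-5).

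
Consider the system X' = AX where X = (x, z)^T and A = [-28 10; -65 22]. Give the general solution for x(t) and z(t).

x(t) = -K_1e^(-3t)sin(5t) - K_1e^(-3t)cos(5t) - K_2e^(-3t)sin(5t) + K_2e^(-3t)cos(5t), z(t) = -2K_1e^(-3t)sin(5t) - 3K_1e^(-3t)cos(5t) - 3K_2e^(-3t)sin(5t) + 2K_2e^(-3t)cos(5t)

Coefficient matrix A = [[-28, 10], [-65, 22]].
Characteristic polynomial det(A - λI) = λ^2 + 6λ + 34 = 0.
Eigenvalues λ = -3 ± 5i (complex conjugate pair).
For λ=-3+5i: an eigenvector is (-1,-3) - i(-1,-2) = (-1 + i, -3 + 2i).
A real fundamental pair from Re and Im of e^((-3+5i)t)v: X_1 = e^(-3t)(cos(5t)·(-1,-3) + sin(5t)·(-1,-2)), X_2 = e^(-3t)(sin(5t)·(-1,-3) - cos(5t)·(-1,-2)).
General solution: K_1X_1 + K_2X_2.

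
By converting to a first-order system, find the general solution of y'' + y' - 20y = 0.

Let x_1 = y, x_2 = y'. Then x_1' = x_2 and x_2' = 20x_1 - x_2.
A = [[0,1],[20,-1]]; det(A-λI) = λ^2 + λ - 20.
Eigenvalues λ = 4, -5 with eigenvectors (1,4), (1,-5).

y(t) = C_1e^(4t) + C_2e^(-5t)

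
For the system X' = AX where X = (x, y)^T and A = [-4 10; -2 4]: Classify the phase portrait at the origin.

center

A = [[-4,10],[-2,4]]; det(A-λI) = λ^2 + 4.
λ = 0 ± 2i: zero real part.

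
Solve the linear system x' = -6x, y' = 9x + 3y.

Coefficient matrix A = [[-6, 0], [9, 3]].
Characteristic polynomial det(A - λI) = λ^2 + 3λ - 18 = 0.
Eigenvalues λ = 3, -6.
For λ=3: (A-λI) row 1 is [-9, 0], so an eigenvector is (0, 1).
For λ=-6: (A-λI) row 2 is [9, 9], so an eigenvector is (1, -1).
General solution: C_1e^(3t)(0,1) + C_2e^(-6t)(1,-1).

x(t) = C_2e^(-6t), y(t) = C_1e^(3t) - C_2e^(-6t)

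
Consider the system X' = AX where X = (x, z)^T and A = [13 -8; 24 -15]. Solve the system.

x(t) = -2K_1e^(t) + K_2e^(-3t), z(t) = -3K_1e^(t) + 2K_2e^(-3t)

Coefficient matrix A = [[13, -8], [24, -15]].
Characteristic polynomial det(A - λI) = λ^2 + 2λ - 3 = 0.
Eigenvalues λ = 1, -3.
For λ=1: (A-λI) row 1 is [12, -8], so an eigenvector is (-2, -3).
For λ=-3: (A-λI) row 1 is [16, -8], so an eigenvector is (1, 2).
General solution: K_1e^(t)(-2,-3) + K_2e^(-3t)(1,2).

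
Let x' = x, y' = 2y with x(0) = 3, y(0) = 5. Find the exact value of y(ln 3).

A = [[1,0],[0,2]]; eigenvalues λ = 2, 1.
Eigenvectors: (0,1) for λ=2, (-1,0) for λ=1.
From the initial condition, c_1 = 5, c_2 = -3.
y(ln 3) = (5)(3^2)(1) + (-3)(3^1)(0) = 45.

45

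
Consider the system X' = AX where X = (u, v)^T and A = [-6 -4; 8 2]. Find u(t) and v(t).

u(t) = -C_1e^(-2t)cos(4t) - C_2e^(-2t)sin(4t), v(t) = -C_1e^(-2t)sin(4t) + C_1e^(-2t)cos(4t) + C_2e^(-2t)sin(4t) + C_2e^(-2t)cos(4t)

Coefficient matrix A = [[-6, -4], [8, 2]].
Characteristic polynomial det(A - λI) = λ^2 + 4λ + 20 = 0.
Eigenvalues λ = -2 ± 4i (complex conjugate pair).
For λ=-2+4i: an eigenvector is (-1,1) - i(0,-1) = (-1, 1 + i).
A real fundamental pair from Re and Im of e^((-2+4i)t)v: X_1 = e^(-2t)(cos(4t)·(-1,1) + sin(4t)·(0,-1)), X_2 = e^(-2t)(sin(4t)·(-1,1) - cos(4t)·(0,-1)).
General solution: C_1X_1 + C_2X_2.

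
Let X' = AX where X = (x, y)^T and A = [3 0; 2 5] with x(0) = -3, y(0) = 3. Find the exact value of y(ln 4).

192

A = [[3,0],[2,5]]; eigenvalues λ = 5, 3.
Eigenvectors: (0,1) for λ=5, (-1,1) for λ=3.
From the initial condition, c_1 = 0, c_2 = 3.
y(ln 4) = (0)(4^5)(1) + (3)(4^3)(1) = 192.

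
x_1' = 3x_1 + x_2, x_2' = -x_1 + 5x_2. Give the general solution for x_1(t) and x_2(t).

Coefficient matrix A = [[3, 1], [-1, 5]].
Characteristic polynomial det(A - λI) = λ^2 - 8λ + 16 = 0.
Single eigenvalue λ = 4 with algebraic multiplicity 2.
Eigenvector v = (1,1); generalized eigenvector w with (A-λI)w=v is (1,2).
General solution: e^(4t)[K_1·v + K_2·(t·v + w)].

x_1(t) = K_1e^(4t) + K_2te^(4t) + K_2e^(4t), x_2(t) = K_1e^(4t) + K_2te^(4t) + 2K_2e^(4t)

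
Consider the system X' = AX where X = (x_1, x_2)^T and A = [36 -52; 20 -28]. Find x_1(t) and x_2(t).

x_1(t) = 3C_1e^(4t)sin(4t) + 2C_1e^(4t)cos(4t) + 2C_2e^(4t)sin(4t) - 3C_2e^(4t)cos(4t), x_2(t) = 2C_1e^(4t)sin(4t) + C_1e^(4t)cos(4t) + C_2e^(4t)sin(4t) - 2C_2e^(4t)cos(4t)

Coefficient matrix A = [[36, -52], [20, -28]].
Characteristic polynomial det(A - λI) = λ^2 - 8λ + 32 = 0.
Eigenvalues λ = 4 ± 4i (complex conjugate pair).
For λ=4+4i: an eigenvector is (2,1) - i(3,2) = (2 - 3i, 1 - 2i).
A real fundamental pair from Re and Im of e^((4+4i)t)v: X_1 = e^(4t)(cos(4t)·(2,1) + sin(4t)·(3,2)), X_2 = e^(4t)(sin(4t)·(2,1) - cos(4t)·(3,2)).
General solution: C_1X_1 + C_2X_2.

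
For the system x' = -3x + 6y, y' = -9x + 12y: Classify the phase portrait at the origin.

unstable node

A = [[-3,6],[-9,12]]; det(A-λI) = λ^2 - 9λ + 18.
λ = 3, 6: both positive.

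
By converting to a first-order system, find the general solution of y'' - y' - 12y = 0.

Let x_1 = y, x_2 = y'. Then x_1' = x_2 and x_2' = 12x_1 + x_2.
A = [[0,1],[12,1]]; det(A-λI) = λ^2 - λ - 12.
Eigenvalues λ = 4, -3 with eigenvectors (1,4), (1,-3).

y(t) = K_1e^(4t) + K_2e^(-3t)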